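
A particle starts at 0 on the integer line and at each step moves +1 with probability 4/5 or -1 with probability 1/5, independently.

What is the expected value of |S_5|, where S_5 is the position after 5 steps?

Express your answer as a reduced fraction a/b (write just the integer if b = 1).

Answer: 393/125

Derivation:
S_5 takes values m ≡ 1 (mod 2) with |m| ≤ 5; P(S_5=m) = C(5,(5+m)/2) · (4/5)^((5+m)/2) · (1/5)^((5-m)/2).
Distribution: P(S=-5)=1/3125, P(S=-3)=4/625, P(S=-1)=32/625, P(S=1)=128/625, P(S=3)=256/625, P(S=5)=1024/3125
E[|S_5|] = Σ_m |m|·P(S_5=m) = 393/125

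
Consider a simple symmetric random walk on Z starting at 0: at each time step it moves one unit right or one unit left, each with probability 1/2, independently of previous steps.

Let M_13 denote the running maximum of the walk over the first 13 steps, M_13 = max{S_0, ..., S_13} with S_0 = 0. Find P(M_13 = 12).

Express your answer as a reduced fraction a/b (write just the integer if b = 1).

Let M_13 = max(S_0,...,S_13). Use the reflection principle: for j ≥ 1, #{paths with M_13 ≥ j} = #{S_13 ≥ j} + #{S_13 ≥ j+1}.
By reflection, #{M_13 ≥ 12} = #{S_13 ≥ 12} + #{S_13 ≥ 13} = 1 + 1 = 2.
#{M_13 ≥ 13} = #{S_13 ≥ 13} + #{S_13 ≥ 14} = 1 + 0 = 1.
#{M_13 = 12} = 2 - 1 = 1.
P(M_13 = 12) = 1/8192 = 1/8192

Answer: 1/8192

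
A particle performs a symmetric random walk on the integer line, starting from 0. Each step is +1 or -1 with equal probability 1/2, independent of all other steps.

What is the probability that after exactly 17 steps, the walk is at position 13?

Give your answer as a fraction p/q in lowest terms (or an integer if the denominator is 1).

To reach position 13 after 17 steps: need 15 steps of +1 and 2 of -1.
Favorable paths: C(17,15) = 136
Total paths: 2^17 = 131072
P = 136/131072 = 17/16384

Answer: 17/16384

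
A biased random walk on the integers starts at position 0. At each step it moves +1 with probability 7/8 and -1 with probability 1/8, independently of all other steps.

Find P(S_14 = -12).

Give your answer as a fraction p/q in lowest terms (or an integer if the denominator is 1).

Answer: 49/2199023255552

Derivation:
To reach position -12 after 14 steps: need 1 step of +1 and 13 steps of -1.
Number of such sequences: C(14,1) = 14
Each has probability (7/8)^1 · (1/8)^13 = 7/4398046511104
P = 14 · 7/4398046511104 = 49/2199023255552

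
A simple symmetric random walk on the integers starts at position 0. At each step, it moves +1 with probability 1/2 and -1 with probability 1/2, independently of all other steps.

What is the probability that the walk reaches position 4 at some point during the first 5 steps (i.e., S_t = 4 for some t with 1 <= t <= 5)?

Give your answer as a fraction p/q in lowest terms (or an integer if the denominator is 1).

Count via complement. Let g(t,s) = #length-t paths at position s with S_1..S_t all ≠ 4.
g(t,s) = g(t-1,s-1) + g(t-1,s+1) for s ≠ 4; g(t,4) = 0.
t=0: g(0,0)=1
t=1: g(1,-1)=1 g(1,1)=1
t=2: g(2,-2)=1 g(2,0)=2 g(2,2)=1
t=3: g(3,-3)=1 g(3,-1)=3 g(3,1)=3 g(3,3)=1
t=4: g(4,-4)=1 g(4,-2)=4 g(4,0)=6 g(4,2)=4
t=5: g(5,-5)=1 g(5,-3)=5 g(5,-1)=10 g(5,1)=10 g(5,3)=4
Paths never hitting 4: Σ_s g(5,s) = 30
Paths hitting 4: 2^5 - 30 = 2
P = 2/32 = 1/16

Answer: 1/16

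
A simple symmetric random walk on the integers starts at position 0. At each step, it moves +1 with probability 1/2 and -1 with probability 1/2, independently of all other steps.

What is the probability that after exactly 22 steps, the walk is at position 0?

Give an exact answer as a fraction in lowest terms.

Answer: 88179/524288

Derivation:
To return to 0 after 22 steps: need exactly 11 steps of +1 and 11 of -1.
Favorable paths: C(22,11) = 705432
Total paths: 2^22 = 4194304
P = 705432/4194304 = 88179/524288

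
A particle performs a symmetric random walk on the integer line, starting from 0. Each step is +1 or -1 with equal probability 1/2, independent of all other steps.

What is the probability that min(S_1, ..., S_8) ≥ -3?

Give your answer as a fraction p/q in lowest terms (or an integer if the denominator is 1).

Let f(t,s) = #length-t paths at position s with S_1..S_t all ≥ -3.
f(t,s) = f(t-1,s-1) + f(t-1,s+1) for s ≥ -3; f(t,s) = 0 for s < -3.
t=0: f(0,0)=1
t=1: f(1,-1)=1 f(1,1)=1
t=2: f(2,-2)=1 f(2,0)=2 f(2,2)=1
t=3: f(3,-3)=1 f(3,-1)=3 f(3,1)=3 f(3,3)=1
t=4: f(4,-2)=4 f(4,0)=6 f(4,2)=4 f(4,4)=1
t=5: f(5,-3)=4 f(5,-1)=10 f(5,1)=10 f(5,3)=5 f(5,5)=1
t=6: f(6,-2)=14 f(6,0)=20 f(6,2)=15 f(6,4)=6 f(6,6)=1
t=7: f(7,-3)=14 f(7,-1)=34 f(7,1)=35 f(7,3)=21 f(7,5)=7 f(7,7)=1
t=8: f(8,-2)=48 f(8,0)=69 f(8,2)=56 f(8,4)=28 f(8,6)=8 f(8,8)=1
Σ_s f(8,s) = 210
P = 210/256 = 105/128

Answer: 105/128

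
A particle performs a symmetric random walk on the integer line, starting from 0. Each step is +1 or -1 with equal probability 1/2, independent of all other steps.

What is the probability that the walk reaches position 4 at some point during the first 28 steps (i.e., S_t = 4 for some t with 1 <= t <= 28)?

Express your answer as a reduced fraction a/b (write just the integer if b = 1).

Answer: 123012781/268435456

Derivation:
Count via complement. Let g(t,s) = #length-t paths at position s with S_1..S_t all ≠ 4.
g(t,s) = g(t-1,s-1) + g(t-1,s+1) for s ≠ 4; g(t,4) = 0.
t=0: g(0,0)=1
t=1: g(1,-1)=1 g(1,1)=1
t=2: g(2,-2)=1 g(2,0)=2 g(2,2)=1
t=3: g(3,-3)=1 g(3,-1)=3 g(3,1)=3 g(3,3)=1
t=4: g(4,-4)=1 g(4,-2)=4 g(4,0)=6 g(4,2)=4
t=5: g(5,-5)=1 g(5,-3)=5 g(5,-1)=10 g(5,1)=10 g(5,3)=4
t=6: g(6,-6)=1 g(6,-4)=6 g(6,-2)=15 g(6,0)=20 g(6,2)=14
t=7: g(7,-7)=1 g(7,-5)=7 g(7,-3)=21 g(7,-1)=35 g(7,1)=34 g(7,3)=14
t=8: g(8,-8)=1 g(8,-6)=8 g(8,-4)=28 g(8,-2)=56 g(8,0)=69 g(8,2)=48
t=9: g(9,-9)=1 g(9,-7)=9 g(9,-5)=36 g(9,-3)=84 g(9,-1)=125 g(9,1)=117 g(9,3)=48
t=10: g(10,-10)=1 g(10,-8)=10 g(10,-6)=45 g(10,-4)=120 g(10,-2)=209 g(10,0)=242 g(10,2)=165
t=11: g(11,-11)=1 g(11,-9)=11 g(11,-7)=55 g(11,-5)=165 g(11,-3)=329 g(11,-1)=451 g(11,1)=407 g(11,3)=165
t=12: g(12,-12)=1 g(12,-10)=12 g(12,-8)=66 g(12,-6)=220 g(12,-4)=494 g(12,-2)=780 g(12,0)=858 g(12,2)=572
t=13: g(13,-13)=1 g(13,-11)=13 g(13,-9)=78 g(13,-7)=286 g(13,-5)=714 g(13,-3)=1274 g(13,-1)=1638 g(13,1)=1430 g(13,3)=572
t=14: g(14,-14)=1 g(14,-12)=14 g(14,-10)=91 g(14,-8)=364 g(14,-6)=1000 g(14,-4)=1988 g(14,-2)=2912 g(14,0)=3068 g(14,2)=2002
t=15: g(15,-15)=1 g(15,-13)=15 g(15,-11)=105 g(15,-9)=455 g(15,-7)=1364 g(15,-5)=2988 g(15,-3)=4900 g(15,-1)=5980 g(15,1)=5070 g(15,3)=2002
t=16: g(16,-16)=1 g(16,-14)=16 g(16,-12)=120 g(16,-10)=560 g(16,-8)=1819 g(16,-6)=4352 g(16,-4)=7888 g(16,-2)=10880 g(16,0)=11050 g(16,2)=7072
t=17: g(17,-17)=1 g(17,-15)=17 g(17,-13)=136 g(17,-11)=680 g(17,-9)=2379 g(17,-7)=6171 g(17,-5)=12240 g(17,-3)=18768 g(17,-1)=21930 g(17,1)=18122 g(17,3)=7072
t=18: g(18,-18)=1 g(18,-16)=18 g(18,-14)=153 g(18,-12)=816 g(18,-10)=3059 g(18,-8)=8550 g(18,-6)=18411 g(18,-4)=31008 g(18,-2)=40698 g(18,0)=40052 g(18,2)=25194
t=19: g(19,-19)=1 g(19,-17)=19 g(19,-15)=171 g(19,-13)=969 g(19,-11)=3875 g(19,-9)=11609 g(19,-7)=26961 g(19,-5)=49419 g(19,-3)=71706 g(19,-1)=80750 g(19,1)=65246 g(19,3)=25194
t=20: g(20,-20)=1 g(20,-18)=20 g(20,-16)=190 g(20,-14)=1140 g(20,-12)=4844 g(20,-10)=15484 g(20,-8)=38570 g(20,-6)=76380 g(20,-4)=121125 g(20,-2)=152456 g(20,0)=145996 g(20,2)=90440
t=21: g(21,-21)=1 g(21,-19)=21 g(21,-17)=210 g(21,-15)=1330 g(21,-13)=5984 g(21,-11)=20328 g(21,-9)=54054 g(21,-7)=114950 g(21,-5)=197505 g(21,-3)=273581 g(21,-1)=298452 g(21,1)=236436 g(21,3)=90440
t=22: g(22,-22)=1 g(22,-20)=22 g(22,-18)=231 g(22,-16)=1540 g(22,-14)=7314 g(22,-12)=26312 g(22,-10)=74382 g(22,-8)=169004 g(22,-6)=312455 g(22,-4)=471086 g(22,-2)=572033 g(22,0)=534888 g(22,2)=326876
t=23: g(23,-23)=1 g(23,-21)=23 g(23,-19)=253 g(23,-17)=1771 g(23,-15)=8854 g(23,-13)=33626 g(23,-11)=100694 g(23,-9)=243386 g(23,-7)=481459 g(23,-5)=783541 g(23,-3)=1043119 g(23,-1)=1106921 g(23,1)=861764 g(23,3)=326876
t=24: g(24,-24)=1 g(24,-22)=24 g(24,-20)=276 g(24,-18)=2024 g(24,-16)=10625 g(24,-14)=42480 g(24,-12)=134320 g(24,-10)=344080 g(24,-8)=724845 g(24,-6)=1265000 g(24,-4)=1826660 g(24,-2)=2150040 g(24,0)=1968685 g(24,2)=1188640
t=25: g(25,-25)=1 g(25,-23)=25 g(25,-21)=300 g(25,-19)=2300 g(25,-17)=12649 g(25,-15)=53105 g(25,-13)=176800 g(25,-11)=478400 g(25,-9)=1068925 g(25,-7)=1989845 g(25,-5)=3091660 g(25,-3)=3976700 g(25,-1)=4118725 g(25,1)=3157325 g(25,3)=1188640
t=26: g(26,-26)=1 g(26,-24)=26 g(26,-22)=325 g(26,-20)=2600 g(26,-18)=14949 g(26,-16)=65754 g(26,-14)=229905 g(26,-12)=655200 g(26,-10)=1547325 g(26,-8)=3058770 g(26,-6)=5081505 g(26,-4)=7068360 g(26,-2)=8095425 g(26,0)=7276050 g(26,2)=4345965
t=27: g(27,-27)=1 g(27,-25)=27 g(27,-23)=351 g(27,-21)=2925 g(27,-19)=17549 g(27,-17)=80703 g(27,-15)=295659 g(27,-13)=885105 g(27,-11)=2202525 g(27,-9)=4606095 g(27,-7)=8140275 g(27,-5)=12149865 g(27,-3)=15163785 g(27,-1)=15371475 g(27,1)=11622015 g(27,3)=4345965
t=28: g(28,-28)=1 g(28,-26)=28 g(28,-24)=378 g(28,-22)=3276 g(28,-20)=20474 g(28,-18)=98252 g(28,-16)=376362 g(28,-14)=1180764 g(28,-12)=3087630 g(28,-10)=6808620 g(28,-8)=12746370 g(28,-6)=20290140 g(28,-4)=27313650 g(28,-2)=30535260 g(28,0)=26993490 g(28,2)=15967980
Paths never hitting 4: Σ_s g(28,s) = 145422675
Paths hitting 4: 2^28 - 145422675 = 123012781
P = 123012781/268435456 = 123012781/268435456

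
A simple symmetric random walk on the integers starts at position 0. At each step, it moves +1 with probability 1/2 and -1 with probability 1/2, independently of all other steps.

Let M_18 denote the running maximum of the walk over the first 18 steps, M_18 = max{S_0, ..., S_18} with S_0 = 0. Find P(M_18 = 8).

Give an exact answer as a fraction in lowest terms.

Answer: 1071/32768

Derivation:
Let M_18 = max(S_0,...,S_18). Use the reflection principle: for j ≥ 1, #{paths with M_18 ≥ j} = #{S_18 ≥ j} + #{S_18 ≥ j+1}.
By reflection, #{M_18 ≥ 8} = #{S_18 ≥ 8} + #{S_18 ≥ 9} = 12616 + 4048 = 16664.
#{M_18 ≥ 9} = #{S_18 ≥ 9} + #{S_18 ≥ 10} = 4048 + 4048 = 8096.
#{M_18 = 8} = 16664 - 8096 = 8568.
P(M_18 = 8) = 8568/262144 = 1071/32768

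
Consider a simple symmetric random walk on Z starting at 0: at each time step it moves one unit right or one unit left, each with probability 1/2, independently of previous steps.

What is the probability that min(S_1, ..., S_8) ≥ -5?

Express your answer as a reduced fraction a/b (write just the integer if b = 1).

Answer: 123/128

Derivation:
Let f(t,s) = #length-t paths at position s with S_1..S_t all ≥ -5.
f(t,s) = f(t-1,s-1) + f(t-1,s+1) for s ≥ -5; f(t,s) = 0 for s < -5.
t=0: f(0,0)=1
t=1: f(1,-1)=1 f(1,1)=1
t=2: f(2,-2)=1 f(2,0)=2 f(2,2)=1
t=3: f(3,-3)=1 f(3,-1)=3 f(3,1)=3 f(3,3)=1
t=4: f(4,-4)=1 f(4,-2)=4 f(4,0)=6 f(4,2)=4 f(4,4)=1
t=5: f(5,-5)=1 f(5,-3)=5 f(5,-1)=10 f(5,1)=10 f(5,3)=5 f(5,5)=1
t=6: f(6,-4)=6 f(6,-2)=15 f(6,0)=20 f(6,2)=15 f(6,4)=6 f(6,6)=1
t=7: f(7,-5)=6 f(7,-3)=21 f(7,-1)=35 f(7,1)=35 f(7,3)=21 f(7,5)=7 f(7,7)=1
t=8: f(8,-4)=27 f(8,-2)=56 f(8,0)=70 f(8,2)=56 f(8,4)=28 f(8,6)=8 f(8,8)=1
Σ_s f(8,s) = 246
P = 246/256 = 123/128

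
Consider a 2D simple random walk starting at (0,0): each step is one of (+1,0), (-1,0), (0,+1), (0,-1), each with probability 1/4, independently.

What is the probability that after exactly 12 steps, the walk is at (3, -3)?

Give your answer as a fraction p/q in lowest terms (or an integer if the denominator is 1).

Answer: 12705/1048576

Derivation:
Let h be the number of horizontal steps (so 12-h are vertical). To end at (3,-3) need (h+3)/2 right-steps and ((12-h)-3)/2 up-steps.
Sum over h with 3 ≤ h ≤ 9, h ≡ 1 (mod 2), 12-h ≡ 1 (mod 2):
h=3: C(12,3)·C(3,3)·C(9,3) = 220·1·84 = 18480
h=5: C(12,5)·C(5,4)·C(7,2) = 792·5·21 = 83160
h=7: C(12,7)·C(7,5)·C(5,1) = 792·21·5 = 83160
h=9: C(12,9)·C(9,6)·C(3,0) = 220·84·1 = 18480
Total favorable: 203280
Total paths: 4^12 = 16777216
P = 203280/16777216 = 12705/1048576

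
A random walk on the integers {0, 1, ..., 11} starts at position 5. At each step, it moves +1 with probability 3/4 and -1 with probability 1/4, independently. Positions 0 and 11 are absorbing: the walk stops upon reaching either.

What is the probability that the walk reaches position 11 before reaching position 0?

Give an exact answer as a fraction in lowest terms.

Answer: 88209/88573

Derivation:
Biased walk: p = 3/4, q = 1/4, r = q/p = 1/3
Gambler's ruin: P(hit 11 before 0 | start at 5) = (1 - r^a)/(1 - r^N)
r^5 = 1/243; r^11 = 1/177147
P = (1 - 1/243) / (1 - 1/177147) = 242/243 / 177146/177147 = 88209/88573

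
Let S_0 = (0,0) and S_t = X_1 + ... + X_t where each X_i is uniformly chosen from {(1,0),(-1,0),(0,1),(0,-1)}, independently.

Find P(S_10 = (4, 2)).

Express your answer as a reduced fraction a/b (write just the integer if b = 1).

Let h be the number of horizontal steps (so 10-h are vertical). To end at (4,2) need (h+4)/2 right-steps and ((10-h)+2)/2 up-steps.
Sum over h with 4 ≤ h ≤ 8, h ≡ 0 (mod 2), 10-h ≡ 0 (mod 2):
h=4: C(10,4)·C(4,4)·C(6,4) = 210·1·15 = 3150
h=6: C(10,6)·C(6,5)·C(4,3) = 210·6·4 = 5040
h=8: C(10,8)·C(8,6)·C(2,2) = 45·28·1 = 1260
Total favorable: 9450
Total paths: 4^10 = 1048576
P = 9450/1048576 = 4725/524288

Answer: 4725/524288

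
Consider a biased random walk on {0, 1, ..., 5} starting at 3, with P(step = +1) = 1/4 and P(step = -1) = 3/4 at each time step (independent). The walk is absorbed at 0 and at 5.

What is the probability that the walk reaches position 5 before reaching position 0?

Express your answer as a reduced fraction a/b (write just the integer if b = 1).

Biased walk: p = 1/4, q = 3/4, r = q/p = 3
Gambler's ruin: P(hit 5 before 0 | start at 3) = (1 - r^a)/(1 - r^N)
r^3 = 27; r^5 = 243
P = (1 - 27) / (1 - 243) = -26 / -242 = 13/121

Answer: 13/121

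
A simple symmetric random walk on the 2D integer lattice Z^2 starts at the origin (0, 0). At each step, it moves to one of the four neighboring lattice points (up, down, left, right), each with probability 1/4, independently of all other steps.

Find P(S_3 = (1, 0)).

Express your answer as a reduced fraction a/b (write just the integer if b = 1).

Answer: 9/64

Derivation:
Let h be the number of horizontal steps (so 3-h are vertical). To end at (1,0) need (h+1)/2 right-steps and ((3-h)+0)/2 up-steps.
Sum over h with 1 ≤ h ≤ 3, h ≡ 1 (mod 2), 3-h ≡ 0 (mod 2):
h=1: C(3,1)·C(1,1)·C(2,1) = 3·1·2 = 6
h=3: C(3,3)·C(3,2)·C(0,0) = 1·3·1 = 3
Total favorable: 9
Total paths: 4^3 = 64
P = 9/64 = 9/64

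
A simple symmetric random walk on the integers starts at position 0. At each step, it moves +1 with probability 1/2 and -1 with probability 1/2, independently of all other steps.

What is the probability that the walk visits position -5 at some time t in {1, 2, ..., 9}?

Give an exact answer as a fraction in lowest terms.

Count via complement. Let g(t,s) = #length-t paths at position s with S_1..S_t all ≠ -5.
g(t,s) = g(t-1,s-1) + g(t-1,s+1) for s ≠ -5; g(t,-5) = 0.
t=0: g(0,0)=1
t=1: g(1,-1)=1 g(1,1)=1
t=2: g(2,-2)=1 g(2,0)=2 g(2,2)=1
t=3: g(3,-3)=1 g(3,-1)=3 g(3,1)=3 g(3,3)=1
t=4: g(4,-4)=1 g(4,-2)=4 g(4,0)=6 g(4,2)=4 g(4,4)=1
t=5: g(5,-3)=5 g(5,-1)=10 g(5,1)=10 g(5,3)=5 g(5,5)=1
t=6: g(6,-4)=5 g(6,-2)=15 g(6,0)=20 g(6,2)=15 g(6,4)=6 g(6,6)=1
t=7: g(7,-3)=20 g(7,-1)=35 g(7,1)=35 g(7,3)=21 g(7,5)=7 g(7,7)=1
t=8: g(8,-4)=20 g(8,-2)=55 g(8,0)=70 g(8,2)=56 g(8,4)=28 g(8,6)=8 g(8,8)=1
t=9: g(9,-3)=75 g(9,-1)=125 g(9,1)=126 g(9,3)=84 g(9,5)=36 g(9,7)=9 g(9,9)=1
Paths never hitting -5: Σ_s g(9,s) = 456
Paths hitting -5: 2^9 - 456 = 56
P = 56/512 = 7/64

Answer: 7/64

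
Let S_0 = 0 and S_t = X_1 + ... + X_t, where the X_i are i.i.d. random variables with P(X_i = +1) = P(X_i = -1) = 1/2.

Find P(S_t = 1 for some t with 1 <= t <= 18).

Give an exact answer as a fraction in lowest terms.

Count via complement. Let g(t,s) = #length-t paths at position s with S_1..S_t all ≠ 1.
g(t,s) = g(t-1,s-1) + g(t-1,s+1) for s ≠ 1; g(t,1) = 0.
t=0: g(0,0)=1
t=1: g(1,-1)=1
t=2: g(2,-2)=1 g(2,0)=1
t=3: g(3,-3)=1 g(3,-1)=2
t=4: g(4,-4)=1 g(4,-2)=3 g(4,0)=2
t=5: g(5,-5)=1 g(5,-3)=4 g(5,-1)=5
t=6: g(6,-6)=1 g(6,-4)=5 g(6,-2)=9 g(6,0)=5
t=7: g(7,-7)=1 g(7,-5)=6 g(7,-3)=14 g(7,-1)=14
t=8: g(8,-8)=1 g(8,-6)=7 g(8,-4)=20 g(8,-2)=28 g(8,0)=14
t=9: g(9,-9)=1 g(9,-7)=8 g(9,-5)=27 g(9,-3)=48 g(9,-1)=42
t=10: g(10,-10)=1 g(10,-8)=9 g(10,-6)=35 g(10,-4)=75 g(10,-2)=90 g(10,0)=42
t=11: g(11,-11)=1 g(11,-9)=10 g(11,-7)=44 g(11,-5)=110 g(11,-3)=165 g(11,-1)=132
t=12: g(12,-12)=1 g(12,-10)=11 g(12,-8)=54 g(12,-6)=154 g(12,-4)=275 g(12,-2)=297 g(12,0)=132
t=13: g(13,-13)=1 g(13,-11)=12 g(13,-9)=65 g(13,-7)=208 g(13,-5)=429 g(13,-3)=572 g(13,-1)=429
t=14: g(14,-14)=1 g(14,-12)=13 g(14,-10)=77 g(14,-8)=273 g(14,-6)=637 g(14,-4)=1001 g(14,-2)=1001 g(14,0)=429
t=15: g(15,-15)=1 g(15,-13)=14 g(15,-11)=90 g(15,-9)=350 g(15,-7)=910 g(15,-5)=1638 g(15,-3)=2002 g(15,-1)=1430
t=16: g(16,-16)=1 g(16,-14)=15 g(16,-12)=104 g(16,-10)=440 g(16,-8)=1260 g(16,-6)=2548 g(16,-4)=3640 g(16,-2)=3432 g(16,0)=1430
t=17: g(17,-17)=1 g(17,-15)=16 g(17,-13)=119 g(17,-11)=544 g(17,-9)=1700 g(17,-7)=3808 g(17,-5)=6188 g(17,-3)=7072 g(17,-1)=4862
t=18: g(18,-18)=1 g(18,-16)=17 g(18,-14)=135 g(18,-12)=663 g(18,-10)=2244 g(18,-8)=5508 g(18,-6)=9996 g(18,-4)=13260 g(18,-2)=11934 g(18,0)=4862
Paths never hitting 1: Σ_s g(18,s) = 48620
Paths hitting 1: 2^18 - 48620 = 213524
P = 213524/262144 = 53381/65536

Answer: 53381/65536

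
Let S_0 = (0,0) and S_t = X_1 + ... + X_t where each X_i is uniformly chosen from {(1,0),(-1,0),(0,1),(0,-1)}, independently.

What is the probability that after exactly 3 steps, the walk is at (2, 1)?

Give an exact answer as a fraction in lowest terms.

Answer: 3/64

Derivation:
Let h be the number of horizontal steps (so 3-h are vertical). To end at (2,1) need (h+2)/2 right-steps and ((3-h)+1)/2 up-steps.
Sum over h with 2 ≤ h ≤ 2, h ≡ 0 (mod 2), 3-h ≡ 1 (mod 2):
h=2: C(3,2)·C(2,2)·C(1,1) = 3·1·1 = 3
Total favorable: 3
Total paths: 4^3 = 64
P = 3/64 = 3/64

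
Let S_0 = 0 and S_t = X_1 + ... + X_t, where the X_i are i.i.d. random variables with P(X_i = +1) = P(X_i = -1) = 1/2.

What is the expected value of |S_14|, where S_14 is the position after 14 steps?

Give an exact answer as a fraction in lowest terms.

S_14 takes values m ≡ 0 (mod 2) with |m| ≤ 14; P(S_14=m) = C(14,(14+m)/2)/2^14.
Total paths: 2^14 = 16384
Distribution: P(S=-14)=1/16384, P(S=-12)=14/16384, P(S=-10)=91/16384, P(S=-8)=364/16384, P(S=-6)=1001/16384, P(S=-4)=2002/16384, P(S=-2)=3003/16384, P(S=0)=3432/16384, P(S=2)=3003/16384, P(S=4)=2002/16384, P(S=6)=1001/16384, P(S=8)=364/16384, P(S=10)=91/16384, P(S=12)=14/16384, P(S=14)=1/16384
E[|S_14|] = Σ_m |m|·P(S_14=m) = 48048/16384 = 3003/1024

Answer: 3003/1024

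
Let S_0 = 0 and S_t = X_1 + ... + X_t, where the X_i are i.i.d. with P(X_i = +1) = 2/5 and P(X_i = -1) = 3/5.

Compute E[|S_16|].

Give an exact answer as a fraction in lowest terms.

S_16 takes values m ≡ 0 (mod 2) with |m| ≤ 16; P(S_16=m) = C(16,(16+m)/2) · (2/5)^((16+m)/2) · (3/5)^((16-m)/2).
Distribution: P(S=-16)=43046721/152587890625, P(S=-14)=459165024/152587890625, P(S=-12)=459165024/30517578125, P(S=-10)=1428513408/30517578125, P(S=-8)=3095112384/30517578125, P(S=-6)=24760899072/152587890625, P(S=-4)=30263321088/152587890625, P(S=-2)=5764442112/30517578125, P(S=0)=4323331584/30517578125, P(S=2)=2561974272/30517578125, P(S=4)=5977939968/152587890625, P(S=6)=2173796352/152587890625, P(S=8)=120766464/30517578125, P(S=10)=24772608/30517578125, P(S=12)=3538944/30517578125, P(S=14)=1572864/152587890625, P(S=16)=65536/152587890625
E[|S_16|] = Σ_m |m|·P(S_16=m) = 626039199952/152587890625

Answer: 626039199952/152587890625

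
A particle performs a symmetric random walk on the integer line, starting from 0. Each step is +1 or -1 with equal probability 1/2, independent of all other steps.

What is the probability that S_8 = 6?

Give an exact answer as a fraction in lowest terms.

Answer: 1/32

Derivation:
To reach position 6 after 8 steps: need 7 steps of +1 and 1 of -1.
Favorable paths: C(8,7) = 8
Total paths: 2^8 = 256
P = 8/256 = 1/32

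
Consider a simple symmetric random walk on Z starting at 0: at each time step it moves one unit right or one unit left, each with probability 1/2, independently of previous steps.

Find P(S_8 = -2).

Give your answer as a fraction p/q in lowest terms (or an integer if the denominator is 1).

Answer: 7/32

Derivation:
To reach position -2 after 8 steps: need 3 steps of +1 and 5 of -1.
Favorable paths: C(8,3) = 56
Total paths: 2^8 = 256
P = 56/256 = 7/32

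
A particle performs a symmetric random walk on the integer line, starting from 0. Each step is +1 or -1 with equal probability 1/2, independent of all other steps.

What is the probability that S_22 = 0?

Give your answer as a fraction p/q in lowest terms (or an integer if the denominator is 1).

To return to 0 after 22 steps: need exactly 11 steps of +1 and 11 of -1.
Favorable paths: C(22,11) = 705432
Total paths: 2^22 = 4194304
P = 705432/4194304 = 88179/524288

Answer: 88179/524288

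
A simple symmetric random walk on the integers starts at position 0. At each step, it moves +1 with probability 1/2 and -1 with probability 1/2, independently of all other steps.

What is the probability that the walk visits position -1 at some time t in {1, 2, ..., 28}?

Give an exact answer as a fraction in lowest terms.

Answer: 28539857/33554432

Derivation:
Count via complement. Let g(t,s) = #length-t paths at position s with S_1..S_t all ≠ -1.
g(t,s) = g(t-1,s-1) + g(t-1,s+1) for s ≠ -1; g(t,-1) = 0.
t=0: g(0,0)=1
t=1: g(1,1)=1
t=2: g(2,0)=1 g(2,2)=1
t=3: g(3,1)=2 g(3,3)=1
t=4: g(4,0)=2 g(4,2)=3 g(4,4)=1
t=5: g(5,1)=5 g(5,3)=4 g(5,5)=1
t=6: g(6,0)=5 g(6,2)=9 g(6,4)=5 g(6,6)=1
t=7: g(7,1)=14 g(7,3)=14 g(7,5)=6 g(7,7)=1
t=8: g(8,0)=14 g(8,2)=28 g(8,4)=20 g(8,6)=7 g(8,8)=1
t=9: g(9,1)=42 g(9,3)=48 g(9,5)=27 g(9,7)=8 g(9,9)=1
t=10: g(10,0)=42 g(10,2)=90 g(10,4)=75 g(10,6)=35 g(10,8)=9 g(10,10)=1
t=11: g(11,1)=132 g(11,3)=165 g(11,5)=110 g(11,7)=44 g(11,9)=10 g(11,11)=1
t=12: g(12,0)=132 g(12,2)=297 g(12,4)=275 g(12,6)=154 g(12,8)=54 g(12,10)=11 g(12,12)=1
t=13: g(13,1)=429 g(13,3)=572 g(13,5)=429 g(13,7)=208 g(13,9)=65 g(13,11)=12 g(13,13)=1
t=14: g(14,0)=429 g(14,2)=1001 g(14,4)=1001 g(14,6)=637 g(14,8)=273 g(14,10)=77 g(14,12)=13 g(14,14)=1
t=15: g(15,1)=1430 g(15,3)=2002 g(15,5)=1638 g(15,7)=910 g(15,9)=350 g(15,11)=90 g(15,13)=14 g(15,15)=1
t=16: g(16,0)=1430 g(16,2)=3432 g(16,4)=3640 g(16,6)=2548 g(16,8)=1260 g(16,10)=440 g(16,12)=104 g(16,14)=15 g(16,16)=1
t=17: g(17,1)=4862 g(17,3)=7072 g(17,5)=6188 g(17,7)=3808 g(17,9)=1700 g(17,11)=544 g(17,13)=119 g(17,15)=16 g(17,17)=1
t=18: g(18,0)=4862 g(18,2)=11934 g(18,4)=13260 g(18,6)=9996 g(18,8)=5508 g(18,10)=2244 g(18,12)=663 g(18,14)=135 g(18,16)=17 g(18,18)=1
t=19: g(19,1)=16796 g(19,3)=25194 g(19,5)=23256 g(19,7)=15504 g(19,9)=7752 g(19,11)=2907 g(19,13)=798 g(19,15)=152 g(19,17)=18 g(19,19)=1
t=20: g(20,0)=16796 g(20,2)=41990 g(20,4)=48450 g(20,6)=38760 g(20,8)=23256 g(20,10)=10659 g(20,12)=3705 g(20,14)=950 g(20,16)=170 g(20,18)=19 g(20,20)=1
t=21: g(21,1)=58786 g(21,3)=90440 g(21,5)=87210 g(21,7)=62016 g(21,9)=33915 g(21,11)=14364 g(21,13)=4655 g(21,15)=1120 g(21,17)=189 g(21,19)=20 g(21,21)=1
t=22: g(22,0)=58786 g(22,2)=149226 g(22,4)=177650 g(22,6)=149226 g(22,8)=95931 g(22,10)=48279 g(22,12)=19019 g(22,14)=5775 g(22,16)=1309 g(22,18)=209 g(22,20)=21 g(22,22)=1
t=23: g(23,1)=208012 g(23,3)=326876 g(23,5)=326876 g(23,7)=245157 g(23,9)=144210 g(23,11)=67298 g(23,13)=24794 g(23,15)=7084 g(23,17)=1518 g(23,19)=230 g(23,21)=22 g(23,23)=1
t=24: g(24,0)=208012 g(24,2)=534888 g(24,4)=653752 g(24,6)=572033 g(24,8)=389367 g(24,10)=211508 g(24,12)=92092 g(24,14)=31878 g(24,16)=8602 g(24,18)=1748 g(24,20)=252 g(24,22)=23 g(24,24)=1
t=25: g(25,1)=742900 g(25,3)=1188640 g(25,5)=1225785 g(25,7)=961400 g(25,9)=600875 g(25,11)=303600 g(25,13)=123970 g(25,15)=40480 g(25,17)=10350 g(25,19)=2000 g(25,21)=275 g(25,23)=24 g(25,25)=1
t=26: g(26,0)=742900 g(26,2)=1931540 g(26,4)=2414425 g(26,6)=2187185 g(26,8)=1562275 g(26,10)=904475 g(26,12)=427570 g(26,14)=164450 g(26,16)=50830 g(26,18)=12350 g(26,20)=2275 g(26,22)=299 g(26,24)=25 g(26,26)=1
t=27: g(27,1)=2674440 g(27,3)=4345965 g(27,5)=4601610 g(27,7)=3749460 g(27,9)=2466750 g(27,11)=1332045 g(27,13)=592020 g(27,15)=215280 g(27,17)=63180 g(27,19)=14625 g(27,21)=2574 g(27,23)=324 g(27,25)=26 g(27,27)=1
t=28: g(28,0)=2674440 g(28,2)=7020405 g(28,4)=8947575 g(28,6)=8351070 g(28,8)=6216210 g(28,10)=3798795 g(28,12)=1924065 g(28,14)=807300 g(28,16)=278460 g(28,18)=77805 g(28,20)=17199 g(28,22)=2898 g(28,24)=350 g(28,26)=27 g(28,28)=1
Paths never hitting -1: Σ_s g(28,s) = 40116600
Paths hitting -1: 2^28 - 40116600 = 228318856
P = 228318856/268435456 = 28539857/33554432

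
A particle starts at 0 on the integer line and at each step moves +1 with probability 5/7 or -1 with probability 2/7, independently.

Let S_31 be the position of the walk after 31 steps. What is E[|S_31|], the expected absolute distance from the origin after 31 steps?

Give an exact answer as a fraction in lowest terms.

S_31 takes values m ≡ 1 (mod 2) with |m| ≤ 31; P(S_31=m) = C(31,(31+m)/2) · (5/7)^((31+m)/2) · (2/7)^((31-m)/2).
Distribution: P(S=-31)=2147483648/157775382034845806615042743, P(S=-29)=166429982720/157775382034845806615042743, P(S=-27)=6241124352000/157775382034845806615042743, P(S=-25)=150827171840000/157775382034845806615042743, P(S=-23)=377067929600000/22539340290692258087863249, P(S=-21)=5090417049600000/22539340290692258087863249, P(S=-19)=55146184704000000/22539340290692258087863249, P(S=-17)=3446636544000000000/157775382034845806615042743, P(S=-15)=25849774080000000000/157775382034845806615042743, P(S=-13)=165151334400000000000/157775382034845806615042743, P(S=-11)=908332339200000000000/157775382034845806615042743, P(S=-9)=619317504000000000000/22539340290692258087863249, P(S=-7)=2580489600000000000000/22539340290692258087863249, P(S=-5)=9428712000000000000000/22539340290692258087863249, P(S=-3)=212146020000000000000000/157775382034845806615042743, P(S=-1)=601080390000000000000000/157775382034845806615042743, P(S=1)=1502700975000000000000000/157775382034845806615042743, P(S=3)=3314781562500000000000000/157775382034845806615042743, P(S=5)=920772656250000000000000/22539340290692258087863249, P(S=7)=1575005859375000000000000/22539340290692258087863249, P(S=9)=2362508789062500000000000/22539340290692258087863249, P(S=11)=21656330566406250000000000/157775382034845806615042743, P(S=13)=24609466552734375000000000/157775382034845806615042743, P(S=15)=24074478149414062500000000/157775382034845806615042743, P(S=17)=20062065124511718750000000/157775382034845806615042743, P(S=19)=2006206512451171875000000/22539340290692258087863249, P(S=21)=1157426834106445312500000/22539340290692258087863249, P(S=23)=535845756530761718750000/22539340290692258087863249, P(S=25)=1339614391326904296875000/157775382034845806615042743, P(S=27)=346451997756958007812500/157775382034845806615042743, P(S=29)=57741999626159667968750/157775382034845806615042743, P(S=31)=4656612873077392578125/157775382034845806615042743
E[|S_31|] = Σ_m |m|·P(S_31=m) = 299949971711496782962696299/22539340290692258087863249

Answer: 299949971711496782962696299/22539340290692258087863249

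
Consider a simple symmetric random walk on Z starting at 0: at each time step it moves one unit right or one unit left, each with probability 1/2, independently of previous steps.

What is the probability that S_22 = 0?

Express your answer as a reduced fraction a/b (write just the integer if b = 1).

Answer: 88179/524288

Derivation:
To return to 0 after 22 steps: need exactly 11 steps of +1 and 11 of -1.
Favorable paths: C(22,11) = 705432
Total paths: 2^22 = 4194304
P = 705432/4194304 = 88179/524288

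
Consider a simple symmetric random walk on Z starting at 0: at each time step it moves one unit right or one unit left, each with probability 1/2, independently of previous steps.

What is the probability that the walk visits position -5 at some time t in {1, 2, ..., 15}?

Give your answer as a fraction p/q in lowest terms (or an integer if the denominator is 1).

Answer: 6885/32768

Derivation:
Count via complement. Let g(t,s) = #length-t paths at position s with S_1..S_t all ≠ -5.
g(t,s) = g(t-1,s-1) + g(t-1,s+1) for s ≠ -5; g(t,-5) = 0.
t=0: g(0,0)=1
t=1: g(1,-1)=1 g(1,1)=1
t=2: g(2,-2)=1 g(2,0)=2 g(2,2)=1
t=3: g(3,-3)=1 g(3,-1)=3 g(3,1)=3 g(3,3)=1
t=4: g(4,-4)=1 g(4,-2)=4 g(4,0)=6 g(4,2)=4 g(4,4)=1
t=5: g(5,-3)=5 g(5,-1)=10 g(5,1)=10 g(5,3)=5 g(5,5)=1
t=6: g(6,-4)=5 g(6,-2)=15 g(6,0)=20 g(6,2)=15 g(6,4)=6 g(6,6)=1
t=7: g(7,-3)=20 g(7,-1)=35 g(7,1)=35 g(7,3)=21 g(7,5)=7 g(7,7)=1
t=8: g(8,-4)=20 g(8,-2)=55 g(8,0)=70 g(8,2)=56 g(8,4)=28 g(8,6)=8 g(8,8)=1
t=9: g(9,-3)=75 g(9,-1)=125 g(9,1)=126 g(9,3)=84 g(9,5)=36 g(9,7)=9 g(9,9)=1
t=10: g(10,-4)=75 g(10,-2)=200 g(10,0)=251 g(10,2)=210 g(10,4)=120 g(10,6)=45 g(10,8)=10 g(10,10)=1
t=11: g(11,-3)=275 g(11,-1)=451 g(11,1)=461 g(11,3)=330 g(11,5)=165 g(11,7)=55 g(11,9)=11 g(11,11)=1
t=12: g(12,-4)=275 g(12,-2)=726 g(12,0)=912 g(12,2)=791 g(12,4)=495 g(12,6)=220 g(12,8)=66 g(12,10)=12 g(12,12)=1
t=13: g(13,-3)=1001 g(13,-1)=1638 g(13,1)=1703 g(13,3)=1286 g(13,5)=715 g(13,7)=286 g(13,9)=78 g(13,11)=13 g(13,13)=1
t=14: g(14,-4)=1001 g(14,-2)=2639 g(14,0)=3341 g(14,2)=2989 g(14,4)=2001 g(14,6)=1001 g(14,8)=364 g(14,10)=91 g(14,12)=14 g(14,14)=1
t=15: g(15,-3)=3640 g(15,-1)=5980 g(15,1)=6330 g(15,3)=4990 g(15,5)=3002 g(15,7)=1365 g(15,9)=455 g(15,11)=105 g(15,13)=15 g(15,15)=1
Paths never hitting -5: Σ_s g(15,s) = 25883
Paths hitting -5: 2^15 - 25883 = 6885
P = 6885/32768 = 6885/32768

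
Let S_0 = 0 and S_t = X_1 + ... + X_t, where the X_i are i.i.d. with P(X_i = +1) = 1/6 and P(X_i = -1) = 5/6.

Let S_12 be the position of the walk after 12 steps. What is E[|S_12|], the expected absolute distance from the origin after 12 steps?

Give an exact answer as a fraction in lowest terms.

S_12 takes values m ≡ 0 (mod 2) with |m| ≤ 12; P(S_12=m) = C(12,(12+m)/2) · (1/6)^((12+m)/2) · (5/6)^((12-m)/2).
Distribution: P(S=-12)=244140625/2176782336, P(S=-10)=48828125/181398528, P(S=-8)=107421875/362797056, P(S=-6)=107421875/544195584, P(S=-4)=21484375/241864704, P(S=-2)=859375/30233088, P(S=0)=1203125/181398528, P(S=2)=34375/30233088, P(S=4)=34375/241864704, P(S=6)=6875/544195584, P(S=8)=275/362797056, P(S=10)=5/181398528, P(S=12)=1/2176782336
E[|S_12|] = Σ_m |m|·P(S_12=m) = 121020773/15116544

Answer: 121020773/15116544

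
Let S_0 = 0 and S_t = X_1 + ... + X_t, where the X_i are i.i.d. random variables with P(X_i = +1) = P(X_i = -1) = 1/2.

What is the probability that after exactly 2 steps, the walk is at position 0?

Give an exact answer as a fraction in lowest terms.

Answer: 1/2

Derivation:
To return to 0 after 2 steps: need exactly 1 step of +1 and 1 of -1.
Favorable paths: C(2,1) = 2
Total paths: 2^2 = 4
P = 2/4 = 1/2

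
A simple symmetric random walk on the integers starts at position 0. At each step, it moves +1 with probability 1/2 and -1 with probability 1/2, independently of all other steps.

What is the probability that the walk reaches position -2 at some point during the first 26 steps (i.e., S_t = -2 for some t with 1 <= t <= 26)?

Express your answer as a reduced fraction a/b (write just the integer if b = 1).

Answer: 11762641/16777216

Derivation:
Count via complement. Let g(t,s) = #length-t paths at position s with S_1..S_t all ≠ -2.
g(t,s) = g(t-1,s-1) + g(t-1,s+1) for s ≠ -2; g(t,-2) = 0.
t=0: g(0,0)=1
t=1: g(1,-1)=1 g(1,1)=1
t=2: g(2,0)=2 g(2,2)=1
t=3: g(3,-1)=2 g(3,1)=3 g(3,3)=1
t=4: g(4,0)=5 g(4,2)=4 g(4,4)=1
t=5: g(5,-1)=5 g(5,1)=9 g(5,3)=5 g(5,5)=1
t=6: g(6,0)=14 g(6,2)=14 g(6,4)=6 g(6,6)=1
t=7: g(7,-1)=14 g(7,1)=28 g(7,3)=20 g(7,5)=7 g(7,7)=1
t=8: g(8,0)=42 g(8,2)=48 g(8,4)=27 g(8,6)=8 g(8,8)=1
t=9: g(9,-1)=42 g(9,1)=90 g(9,3)=75 g(9,5)=35 g(9,7)=9 g(9,9)=1
t=10: g(10,0)=132 g(10,2)=165 g(10,4)=110 g(10,6)=44 g(10,8)=10 g(10,10)=1
t=11: g(11,-1)=132 g(11,1)=297 g(11,3)=275 g(11,5)=154 g(11,7)=54 g(11,9)=11 g(11,11)=1
t=12: g(12,0)=429 g(12,2)=572 g(12,4)=429 g(12,6)=208 g(12,8)=65 g(12,10)=12 g(12,12)=1
t=13: g(13,-1)=429 g(13,1)=1001 g(13,3)=1001 g(13,5)=637 g(13,7)=273 g(13,9)=77 g(13,11)=13 g(13,13)=1
t=14: g(14,0)=1430 g(14,2)=2002 g(14,4)=1638 g(14,6)=910 g(14,8)=350 g(14,10)=90 g(14,12)=14 g(14,14)=1
t=15: g(15,-1)=1430 g(15,1)=3432 g(15,3)=3640 g(15,5)=2548 g(15,7)=1260 g(15,9)=440 g(15,11)=104 g(15,13)=15 g(15,15)=1
t=16: g(16,0)=4862 g(16,2)=7072 g(16,4)=6188 g(16,6)=3808 g(16,8)=1700 g(16,10)=544 g(16,12)=119 g(16,14)=16 g(16,16)=1
t=17: g(17,-1)=4862 g(17,1)=11934 g(17,3)=13260 g(17,5)=9996 g(17,7)=5508 g(17,9)=2244 g(17,11)=663 g(17,13)=135 g(17,15)=17 g(17,17)=1
t=18: g(18,0)=16796 g(18,2)=25194 g(18,4)=23256 g(18,6)=15504 g(18,8)=7752 g(18,10)=2907 g(18,12)=798 g(18,14)=152 g(18,16)=18 g(18,18)=1
t=19: g(19,-1)=16796 g(19,1)=41990 g(19,3)=48450 g(19,5)=38760 g(19,7)=23256 g(19,9)=10659 g(19,11)=3705 g(19,13)=950 g(19,15)=170 g(19,17)=19 g(19,19)=1
t=20: g(20,0)=58786 g(20,2)=90440 g(20,4)=87210 g(20,6)=62016 g(20,8)=33915 g(20,10)=14364 g(20,12)=4655 g(20,14)=1120 g(20,16)=189 g(20,18)=20 g(20,20)=1
t=21: g(21,-1)=58786 g(21,1)=149226 g(21,3)=177650 g(21,5)=149226 g(21,7)=95931 g(21,9)=48279 g(21,11)=19019 g(21,13)=5775 g(21,15)=1309 g(21,17)=209 g(21,19)=21 g(21,21)=1
t=22: g(22,0)=208012 g(22,2)=326876 g(22,4)=326876 g(22,6)=245157 g(22,8)=144210 g(22,10)=67298 g(22,12)=24794 g(22,14)=7084 g(22,16)=1518 g(22,18)=230 g(22,20)=22 g(22,22)=1
t=23: g(23,-1)=208012 g(23,1)=534888 g(23,3)=653752 g(23,5)=572033 g(23,7)=389367 g(23,9)=211508 g(23,11)=92092 g(23,13)=31878 g(23,15)=8602 g(23,17)=1748 g(23,19)=252 g(23,21)=23 g(23,23)=1
t=24: g(24,0)=742900 g(24,2)=1188640 g(24,4)=1225785 g(24,6)=961400 g(24,8)=600875 g(24,10)=303600 g(24,12)=123970 g(24,14)=40480 g(24,16)=10350 g(24,18)=2000 g(24,20)=275 g(24,22)=24 g(24,24)=1
t=25: g(25,-1)=742900 g(25,1)=1931540 g(25,3)=2414425 g(25,5)=2187185 g(25,7)=1562275 g(25,9)=904475 g(25,11)=427570 g(25,13)=164450 g(25,15)=50830 g(25,17)=12350 g(25,19)=2275 g(25,21)=299 g(25,23)=25 g(25,25)=1
t=26: g(26,0)=2674440 g(26,2)=4345965 g(26,4)=4601610 g(26,6)=3749460 g(26,8)=2466750 g(26,10)=1332045 g(26,12)=592020 g(26,14)=215280 g(26,16)=63180 g(26,18)=14625 g(26,20)=2574 g(26,22)=324 g(26,24)=26 g(26,26)=1
Paths never hitting -2: Σ_s g(26,s) = 20058300
Paths hitting -2: 2^26 - 20058300 = 47050564
P = 47050564/67108864 = 11762641/16777216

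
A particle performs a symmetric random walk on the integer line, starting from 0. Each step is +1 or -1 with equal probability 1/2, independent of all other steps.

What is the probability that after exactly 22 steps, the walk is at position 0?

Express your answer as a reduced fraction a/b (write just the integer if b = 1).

Answer: 88179/524288

Derivation:
To return to 0 after 22 steps: need exactly 11 steps of +1 and 11 of -1.
Favorable paths: C(22,11) = 705432
Total paths: 2^22 = 4194304
P = 705432/4194304 = 88179/524288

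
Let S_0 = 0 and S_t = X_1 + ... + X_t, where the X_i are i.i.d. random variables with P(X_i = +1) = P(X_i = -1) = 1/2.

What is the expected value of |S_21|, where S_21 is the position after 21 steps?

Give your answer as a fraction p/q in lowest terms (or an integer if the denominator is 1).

Answer: 969969/262144

Derivation:
S_21 takes values m ≡ 1 (mod 2) with |m| ≤ 21; P(S_21=m) = C(21,(21+m)/2)/2^21.
Total paths: 2^21 = 2097152
Distribution: P(S=-21)=1/2097152, P(S=-19)=21/2097152, P(S=-17)=210/2097152, P(S=-15)=1330/2097152, P(S=-13)=5985/2097152, P(S=-11)=20349/2097152, P(S=-9)=54264/2097152, P(S=-7)=116280/2097152, P(S=-5)=203490/2097152, P(S=-3)=293930/2097152, P(S=-1)=352716/2097152, P(S=1)=352716/2097152, P(S=3)=293930/2097152, P(S=5)=203490/2097152, P(S=7)=116280/2097152, P(S=9)=54264/2097152, P(S=11)=20349/2097152, P(S=13)=5985/2097152, P(S=15)=1330/2097152, P(S=17)=210/2097152, P(S=19)=21/2097152, P(S=21)=1/2097152
E[|S_21|] = Σ_m |m|·P(S_21=m) = 7759752/2097152 = 969969/262144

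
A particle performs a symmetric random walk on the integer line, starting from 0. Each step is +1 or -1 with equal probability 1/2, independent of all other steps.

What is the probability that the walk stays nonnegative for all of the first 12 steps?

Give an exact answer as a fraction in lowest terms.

Let f(t,s) = #length-t paths at position s with S_1..S_t all ≥ 0.
f(t,s) = f(t-1,s-1) + f(t-1,s+1) for s ≥ 0; f(t,s) = 0 for s < 0.
t=0: f(0,0)=1
t=1: f(1,1)=1
t=2: f(2,0)=1 f(2,2)=1
t=3: f(3,1)=2 f(3,3)=1
t=4: f(4,0)=2 f(4,2)=3 f(4,4)=1
t=5: f(5,1)=5 f(5,3)=4 f(5,5)=1
t=6: f(6,0)=5 f(6,2)=9 f(6,4)=5 f(6,6)=1
t=7: f(7,1)=14 f(7,3)=14 f(7,5)=6 f(7,7)=1
t=8: f(8,0)=14 f(8,2)=28 f(8,4)=20 f(8,6)=7 f(8,8)=1
t=9: f(9,1)=42 f(9,3)=48 f(9,5)=27 f(9,7)=8 f(9,9)=1
t=10: f(10,0)=42 f(10,2)=90 f(10,4)=75 f(10,6)=35 f(10,8)=9 f(10,10)=1
t=11: f(11,1)=132 f(11,3)=165 f(11,5)=110 f(11,7)=44 f(11,9)=10 f(11,11)=1
t=12: f(12,0)=132 f(12,2)=297 f(12,4)=275 f(12,6)=154 f(12,8)=54 f(12,10)=11 f(12,12)=1
Σ_s f(12,s) = 924
P = 924/4096 = 231/1024

Answer: 231/1024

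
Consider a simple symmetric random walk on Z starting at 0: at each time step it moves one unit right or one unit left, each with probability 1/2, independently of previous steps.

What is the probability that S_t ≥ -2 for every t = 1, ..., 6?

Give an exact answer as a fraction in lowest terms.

Let f(t,s) = #length-t paths at position s with S_1..S_t all ≥ -2.
f(t,s) = f(t-1,s-1) + f(t-1,s+1) for s ≥ -2; f(t,s) = 0 for s < -2.
t=0: f(0,0)=1
t=1: f(1,-1)=1 f(1,1)=1
t=2: f(2,-2)=1 f(2,0)=2 f(2,2)=1
t=3: f(3,-1)=3 f(3,1)=3 f(3,3)=1
t=4: f(4,-2)=3 f(4,0)=6 f(4,2)=4 f(4,4)=1
t=5: f(5,-1)=9 f(5,1)=10 f(5,3)=5 f(5,5)=1
t=6: f(6,-2)=9 f(6,0)=19 f(6,2)=15 f(6,4)=6 f(6,6)=1
Σ_s f(6,s) = 50
P = 50/64 = 25/32

Answer: 25/32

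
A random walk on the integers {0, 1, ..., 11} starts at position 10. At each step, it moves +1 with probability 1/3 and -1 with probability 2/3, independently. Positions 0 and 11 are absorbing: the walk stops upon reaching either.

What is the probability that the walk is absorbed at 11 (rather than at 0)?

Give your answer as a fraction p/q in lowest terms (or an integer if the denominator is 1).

Answer: 1023/2047

Derivation:
Biased walk: p = 1/3, q = 2/3, r = q/p = 2
Gambler's ruin: P(hit 11 before 0 | start at 10) = (1 - r^a)/(1 - r^N)
r^10 = 1024; r^11 = 2048
P = (1 - 1024) / (1 - 2048) = -1023 / -2047 = 1023/2047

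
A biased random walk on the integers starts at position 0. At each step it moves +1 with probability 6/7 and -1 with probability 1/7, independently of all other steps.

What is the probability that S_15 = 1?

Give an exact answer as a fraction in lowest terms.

Answer: 10808328960/4747561509943

Derivation:
To reach position 1 after 15 steps: need 8 steps of +1 and 7 steps of -1.
Number of such sequences: C(15,8) = 6435
Each has probability (6/7)^8 · (1/7)^7 = 1679616/4747561509943
P = 6435 · 1679616/4747561509943 = 10808328960/4747561509943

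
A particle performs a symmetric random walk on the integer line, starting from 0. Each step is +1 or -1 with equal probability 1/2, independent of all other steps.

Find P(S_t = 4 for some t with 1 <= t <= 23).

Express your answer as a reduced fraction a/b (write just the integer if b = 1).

Count via complement. Let g(t,s) = #length-t paths at position s with S_1..S_t all ≠ 4.
g(t,s) = g(t-1,s-1) + g(t-1,s+1) for s ≠ 4; g(t,4) = 0.
t=0: g(0,0)=1
t=1: g(1,-1)=1 g(1,1)=1
t=2: g(2,-2)=1 g(2,0)=2 g(2,2)=1
t=3: g(3,-3)=1 g(3,-1)=3 g(3,1)=3 g(3,3)=1
t=4: g(4,-4)=1 g(4,-2)=4 g(4,0)=6 g(4,2)=4
t=5: g(5,-5)=1 g(5,-3)=5 g(5,-1)=10 g(5,1)=10 g(5,3)=4
t=6: g(6,-6)=1 g(6,-4)=6 g(6,-2)=15 g(6,0)=20 g(6,2)=14
t=7: g(7,-7)=1 g(7,-5)=7 g(7,-3)=21 g(7,-1)=35 g(7,1)=34 g(7,3)=14
t=8: g(8,-8)=1 g(8,-6)=8 g(8,-4)=28 g(8,-2)=56 g(8,0)=69 g(8,2)=48
t=9: g(9,-9)=1 g(9,-7)=9 g(9,-5)=36 g(9,-3)=84 g(9,-1)=125 g(9,1)=117 g(9,3)=48
t=10: g(10,-10)=1 g(10,-8)=10 g(10,-6)=45 g(10,-4)=120 g(10,-2)=209 g(10,0)=242 g(10,2)=165
t=11: g(11,-11)=1 g(11,-9)=11 g(11,-7)=55 g(11,-5)=165 g(11,-3)=329 g(11,-1)=451 g(11,1)=407 g(11,3)=165
t=12: g(12,-12)=1 g(12,-10)=12 g(12,-8)=66 g(12,-6)=220 g(12,-4)=494 g(12,-2)=780 g(12,0)=858 g(12,2)=572
t=13: g(13,-13)=1 g(13,-11)=13 g(13,-9)=78 g(13,-7)=286 g(13,-5)=714 g(13,-3)=1274 g(13,-1)=1638 g(13,1)=1430 g(13,3)=572
t=14: g(14,-14)=1 g(14,-12)=14 g(14,-10)=91 g(14,-8)=364 g(14,-6)=1000 g(14,-4)=1988 g(14,-2)=2912 g(14,0)=3068 g(14,2)=2002
t=15: g(15,-15)=1 g(15,-13)=15 g(15,-11)=105 g(15,-9)=455 g(15,-7)=1364 g(15,-5)=2988 g(15,-3)=4900 g(15,-1)=5980 g(15,1)=5070 g(15,3)=2002
t=16: g(16,-16)=1 g(16,-14)=16 g(16,-12)=120 g(16,-10)=560 g(16,-8)=1819 g(16,-6)=4352 g(16,-4)=7888 g(16,-2)=10880 g(16,0)=11050 g(16,2)=7072
t=17: g(17,-17)=1 g(17,-15)=17 g(17,-13)=136 g(17,-11)=680 g(17,-9)=2379 g(17,-7)=6171 g(17,-5)=12240 g(17,-3)=18768 g(17,-1)=21930 g(17,1)=18122 g(17,3)=7072
t=18: g(18,-18)=1 g(18,-16)=18 g(18,-14)=153 g(18,-12)=816 g(18,-10)=3059 g(18,-8)=8550 g(18,-6)=18411 g(18,-4)=31008 g(18,-2)=40698 g(18,0)=40052 g(18,2)=25194
t=19: g(19,-19)=1 g(19,-17)=19 g(19,-15)=171 g(19,-13)=969 g(19,-11)=3875 g(19,-9)=11609 g(19,-7)=26961 g(19,-5)=49419 g(19,-3)=71706 g(19,-1)=80750 g(19,1)=65246 g(19,3)=25194
t=20: g(20,-20)=1 g(20,-18)=20 g(20,-16)=190 g(20,-14)=1140 g(20,-12)=4844 g(20,-10)=15484 g(20,-8)=38570 g(20,-6)=76380 g(20,-4)=121125 g(20,-2)=152456 g(20,0)=145996 g(20,2)=90440
t=21: g(21,-21)=1 g(21,-19)=21 g(21,-17)=210 g(21,-15)=1330 g(21,-13)=5984 g(21,-11)=20328 g(21,-9)=54054 g(21,-7)=114950 g(21,-5)=197505 g(21,-3)=273581 g(21,-1)=298452 g(21,1)=236436 g(21,3)=90440
t=22: g(22,-22)=1 g(22,-20)=22 g(22,-18)=231 g(22,-16)=1540 g(22,-14)=7314 g(22,-12)=26312 g(22,-10)=74382 g(22,-8)=169004 g(22,-6)=312455 g(22,-4)=471086 g(22,-2)=572033 g(22,0)=534888 g(22,2)=326876
t=23: g(23,-23)=1 g(23,-21)=23 g(23,-19)=253 g(23,-17)=1771 g(23,-15)=8854 g(23,-13)=33626 g(23,-11)=100694 g(23,-9)=243386 g(23,-7)=481459 g(23,-5)=783541 g(23,-3)=1043119 g(23,-1)=1106921 g(23,1)=861764 g(23,3)=326876
Paths never hitting 4: Σ_s g(23,s) = 4992288
Paths hitting 4: 2^23 - 4992288 = 3396320
P = 3396320/8388608 = 106135/262144

Answer: 106135/262144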